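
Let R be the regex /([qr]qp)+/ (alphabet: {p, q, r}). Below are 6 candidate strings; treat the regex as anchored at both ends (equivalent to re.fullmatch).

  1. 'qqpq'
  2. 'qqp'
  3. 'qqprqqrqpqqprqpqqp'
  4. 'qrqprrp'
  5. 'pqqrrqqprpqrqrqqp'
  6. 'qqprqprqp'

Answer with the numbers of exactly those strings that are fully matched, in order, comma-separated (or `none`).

2, 6

1. 'qqpq' → no match — must end with 'qp'
2. 'qqp' → match
3 → no match
4. 'qrqprrp' → no match — must end with 'qp'
5 → no match
6. 'qqprqprqp' → match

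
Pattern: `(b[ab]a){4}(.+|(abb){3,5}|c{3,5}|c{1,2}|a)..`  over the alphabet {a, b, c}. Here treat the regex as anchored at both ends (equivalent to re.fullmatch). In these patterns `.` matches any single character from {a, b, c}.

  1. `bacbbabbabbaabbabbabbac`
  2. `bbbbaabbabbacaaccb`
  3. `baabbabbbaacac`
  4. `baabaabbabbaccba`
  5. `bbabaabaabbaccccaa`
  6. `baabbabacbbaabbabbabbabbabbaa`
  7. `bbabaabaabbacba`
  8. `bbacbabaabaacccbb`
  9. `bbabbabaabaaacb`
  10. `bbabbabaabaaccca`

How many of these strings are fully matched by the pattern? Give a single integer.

5

1 → no match
2 → no match
3 → no match
4 → match
5 → match
6 → no match
7 → match
8 → no match
9 → match
10 → match
Total matched: 5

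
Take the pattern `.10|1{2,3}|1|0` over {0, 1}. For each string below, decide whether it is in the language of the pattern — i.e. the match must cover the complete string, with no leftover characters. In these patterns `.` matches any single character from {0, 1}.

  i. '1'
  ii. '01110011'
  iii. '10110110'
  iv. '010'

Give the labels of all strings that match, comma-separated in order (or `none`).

i → match
ii → no match
iii → no match
iv → match

i, iv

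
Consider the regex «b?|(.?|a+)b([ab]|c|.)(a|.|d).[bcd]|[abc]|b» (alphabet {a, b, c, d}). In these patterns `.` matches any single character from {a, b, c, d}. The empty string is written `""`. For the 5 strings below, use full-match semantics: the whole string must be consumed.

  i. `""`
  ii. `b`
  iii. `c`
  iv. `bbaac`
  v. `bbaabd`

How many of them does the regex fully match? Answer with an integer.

i → match
ii → match
iii → match
iv → match
v → match
Total matched: 5

5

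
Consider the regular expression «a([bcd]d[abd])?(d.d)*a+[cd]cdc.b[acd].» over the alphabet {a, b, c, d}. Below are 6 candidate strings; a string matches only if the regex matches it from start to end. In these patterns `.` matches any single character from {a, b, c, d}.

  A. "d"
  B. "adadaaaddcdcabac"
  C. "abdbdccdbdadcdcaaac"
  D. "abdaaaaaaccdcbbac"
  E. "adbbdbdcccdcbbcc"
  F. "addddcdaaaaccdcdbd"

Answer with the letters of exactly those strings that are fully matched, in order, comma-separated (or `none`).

A. "d" → no match — must start with "a"
B → no match
C → no match
D → match
E → no match
F → no match

D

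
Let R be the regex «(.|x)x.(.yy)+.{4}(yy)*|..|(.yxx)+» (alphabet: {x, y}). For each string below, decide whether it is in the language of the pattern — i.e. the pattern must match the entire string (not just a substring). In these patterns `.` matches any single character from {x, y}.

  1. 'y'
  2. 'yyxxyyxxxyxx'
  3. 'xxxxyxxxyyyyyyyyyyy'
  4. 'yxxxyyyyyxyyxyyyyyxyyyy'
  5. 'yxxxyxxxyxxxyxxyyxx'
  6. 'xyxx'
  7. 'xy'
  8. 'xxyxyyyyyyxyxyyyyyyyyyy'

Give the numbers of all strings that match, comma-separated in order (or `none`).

2, 4, 6, 7, 8

1. 'y' → no match
2. 'yyxxyyxxxyxx' → match
3 → no match
4 → match
5 → no match
6. 'xyxx' → match
7. 'xy' → match
8 → match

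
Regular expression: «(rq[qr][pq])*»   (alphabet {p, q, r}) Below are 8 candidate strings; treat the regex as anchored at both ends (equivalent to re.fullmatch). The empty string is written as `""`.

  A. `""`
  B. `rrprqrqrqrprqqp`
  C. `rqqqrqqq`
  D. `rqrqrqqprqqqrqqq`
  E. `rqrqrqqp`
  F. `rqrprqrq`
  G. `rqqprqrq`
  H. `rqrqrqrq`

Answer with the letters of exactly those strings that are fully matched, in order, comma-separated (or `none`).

A, C, D, E, F, G, H

A → match
B → no match
C → match
D → match
E → match
F → match
G → match
H → match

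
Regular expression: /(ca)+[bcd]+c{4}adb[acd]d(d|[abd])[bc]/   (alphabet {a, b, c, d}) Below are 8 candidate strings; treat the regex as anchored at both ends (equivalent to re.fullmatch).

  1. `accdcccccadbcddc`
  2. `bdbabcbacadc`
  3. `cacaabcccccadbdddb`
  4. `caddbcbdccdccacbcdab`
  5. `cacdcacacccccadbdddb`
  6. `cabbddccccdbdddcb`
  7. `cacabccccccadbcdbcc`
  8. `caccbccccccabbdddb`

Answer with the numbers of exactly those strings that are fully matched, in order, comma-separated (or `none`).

none

1 → no match — must start with `ca`
2. `bdbabcbacadc` → no match — must start with `ca`
3 → no match
4 → no match
5 → no match
6 → no match
7 → no match
8 → no match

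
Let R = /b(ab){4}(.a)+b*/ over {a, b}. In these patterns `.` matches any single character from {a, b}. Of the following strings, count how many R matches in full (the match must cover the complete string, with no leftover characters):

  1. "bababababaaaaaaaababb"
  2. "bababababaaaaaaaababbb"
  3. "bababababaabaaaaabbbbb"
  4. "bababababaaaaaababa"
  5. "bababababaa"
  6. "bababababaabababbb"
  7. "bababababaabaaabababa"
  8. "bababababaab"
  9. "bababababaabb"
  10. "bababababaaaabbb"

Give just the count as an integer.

1 → match
2 → match
3 → match
4 → match
5 → match
6 → match
7 → match
8 → match
9 → match
10 → match
Total matched: 10

10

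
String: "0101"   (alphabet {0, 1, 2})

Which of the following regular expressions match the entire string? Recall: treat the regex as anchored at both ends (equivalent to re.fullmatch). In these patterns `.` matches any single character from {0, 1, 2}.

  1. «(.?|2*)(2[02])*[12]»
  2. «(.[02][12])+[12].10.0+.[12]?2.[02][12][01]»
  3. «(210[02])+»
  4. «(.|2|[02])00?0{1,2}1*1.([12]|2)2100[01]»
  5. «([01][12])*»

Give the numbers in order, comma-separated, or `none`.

5

1 → no match
2 → no match
3 → no match — must start with "210"
4 → no match
5 → match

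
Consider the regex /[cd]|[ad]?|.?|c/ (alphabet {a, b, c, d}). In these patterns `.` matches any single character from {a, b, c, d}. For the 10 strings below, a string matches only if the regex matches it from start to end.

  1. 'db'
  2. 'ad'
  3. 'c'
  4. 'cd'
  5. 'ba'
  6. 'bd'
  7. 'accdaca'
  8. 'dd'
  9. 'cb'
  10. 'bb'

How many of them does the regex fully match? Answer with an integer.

1

1. 'db' → no match
2. 'ad' → no match
3. 'c' → match
4. 'cd' → no match
5. 'ba' → no match
6. 'bd' → no match
7. 'accdaca' → no match
8. 'dd' → no match
9. 'cb' → no match
10. 'bb' → no match
Total matched: 1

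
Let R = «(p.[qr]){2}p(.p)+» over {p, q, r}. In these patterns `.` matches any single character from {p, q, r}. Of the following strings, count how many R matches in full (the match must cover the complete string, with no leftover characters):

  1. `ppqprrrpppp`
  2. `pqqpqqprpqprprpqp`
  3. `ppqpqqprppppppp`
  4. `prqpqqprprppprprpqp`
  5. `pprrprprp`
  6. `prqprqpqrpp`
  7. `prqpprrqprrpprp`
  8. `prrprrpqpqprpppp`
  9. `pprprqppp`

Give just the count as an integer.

1 → no match
2 → match
3 → match
4 → match
5 → no match
6 → no match
7 → no match
8 → no match
9 → match
Total matched: 4

4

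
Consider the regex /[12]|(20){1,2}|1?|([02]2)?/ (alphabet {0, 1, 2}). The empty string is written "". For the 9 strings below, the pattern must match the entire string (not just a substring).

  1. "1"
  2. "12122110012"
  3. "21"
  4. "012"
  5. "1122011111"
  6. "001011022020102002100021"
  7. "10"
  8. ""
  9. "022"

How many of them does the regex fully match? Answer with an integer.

2

1 → match
2 → no match
3 → no match
4 → no match
5 → no match
6 → no match
7 → no match
8 → match
9 → no match
Total matched: 2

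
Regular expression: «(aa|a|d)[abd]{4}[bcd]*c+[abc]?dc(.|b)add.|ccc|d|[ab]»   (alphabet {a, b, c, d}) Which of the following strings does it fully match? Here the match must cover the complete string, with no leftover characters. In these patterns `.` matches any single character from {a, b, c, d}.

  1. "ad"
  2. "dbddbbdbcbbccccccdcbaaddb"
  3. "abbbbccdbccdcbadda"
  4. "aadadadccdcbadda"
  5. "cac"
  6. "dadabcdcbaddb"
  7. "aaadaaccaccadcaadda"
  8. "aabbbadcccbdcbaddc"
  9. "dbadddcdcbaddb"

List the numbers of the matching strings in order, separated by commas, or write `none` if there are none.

1 → no match
2 → no match
3 → match
4 → match
5 → no match
6 → match
7 → no match
8 → match
9 → match

3, 4, 6, 8, 9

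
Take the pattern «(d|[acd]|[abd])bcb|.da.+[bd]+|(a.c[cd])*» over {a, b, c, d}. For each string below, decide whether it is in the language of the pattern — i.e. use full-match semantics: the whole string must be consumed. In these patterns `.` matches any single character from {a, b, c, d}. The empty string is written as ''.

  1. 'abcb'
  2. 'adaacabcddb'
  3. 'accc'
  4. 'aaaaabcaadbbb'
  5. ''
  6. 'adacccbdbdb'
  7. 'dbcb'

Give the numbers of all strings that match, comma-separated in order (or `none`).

1. 'abcb' → match
2. 'adaacabcddb' → match
3. 'accc' → match
4 → no match
5. '' → match
6. 'adacccbdbdb' → match
7. 'dbcb' → match

1, 2, 3, 5, 6, 7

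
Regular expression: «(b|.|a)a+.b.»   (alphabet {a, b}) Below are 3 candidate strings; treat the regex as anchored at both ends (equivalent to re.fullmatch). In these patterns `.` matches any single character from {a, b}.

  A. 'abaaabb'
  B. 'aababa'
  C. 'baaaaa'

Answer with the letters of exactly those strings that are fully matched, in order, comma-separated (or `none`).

A → no match
B → no match
C → no match

none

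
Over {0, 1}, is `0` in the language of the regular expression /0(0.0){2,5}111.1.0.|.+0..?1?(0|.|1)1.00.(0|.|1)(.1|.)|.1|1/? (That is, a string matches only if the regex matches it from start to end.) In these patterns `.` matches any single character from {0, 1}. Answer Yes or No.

No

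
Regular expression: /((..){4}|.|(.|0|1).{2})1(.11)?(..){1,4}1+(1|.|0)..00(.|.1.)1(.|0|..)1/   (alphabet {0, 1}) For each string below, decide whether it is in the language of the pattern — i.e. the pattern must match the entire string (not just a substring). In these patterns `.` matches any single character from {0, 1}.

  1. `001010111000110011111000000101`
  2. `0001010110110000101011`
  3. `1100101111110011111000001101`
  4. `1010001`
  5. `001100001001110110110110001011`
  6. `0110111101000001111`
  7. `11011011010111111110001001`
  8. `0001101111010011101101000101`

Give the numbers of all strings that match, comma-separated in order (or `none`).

1, 3, 7

1 → match
2 → no match
3 → match
4 → no match
5 → no match
6 → no match
7 → match
8 → no match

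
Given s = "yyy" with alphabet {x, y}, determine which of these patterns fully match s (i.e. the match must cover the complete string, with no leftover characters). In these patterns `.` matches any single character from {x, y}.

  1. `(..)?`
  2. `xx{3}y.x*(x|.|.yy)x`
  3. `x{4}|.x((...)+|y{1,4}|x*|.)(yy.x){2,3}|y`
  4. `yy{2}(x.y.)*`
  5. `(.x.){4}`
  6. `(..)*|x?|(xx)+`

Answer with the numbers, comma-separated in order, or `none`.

4

1 → no match
2 → no match — must start with "xx"
3 → no match
4 → match
5 → no match
6 → no match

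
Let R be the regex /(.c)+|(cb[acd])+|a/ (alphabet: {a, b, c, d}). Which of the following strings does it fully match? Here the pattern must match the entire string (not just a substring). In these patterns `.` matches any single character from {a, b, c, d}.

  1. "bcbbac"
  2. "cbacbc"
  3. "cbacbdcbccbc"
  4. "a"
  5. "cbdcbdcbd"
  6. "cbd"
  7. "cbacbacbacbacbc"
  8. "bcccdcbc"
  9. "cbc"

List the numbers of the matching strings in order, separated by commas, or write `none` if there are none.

2, 3, 4, 5, 6, 7, 8, 9

1. "bcbbac" → no match
2. "cbacbc" → match
3. "cbacbdcbccbc" → match
4. "a" → match
5. "cbdcbdcbd" → match
6. "cbd" → match
7 → match
8. "bcccdcbc" → match
9. "cbc" → match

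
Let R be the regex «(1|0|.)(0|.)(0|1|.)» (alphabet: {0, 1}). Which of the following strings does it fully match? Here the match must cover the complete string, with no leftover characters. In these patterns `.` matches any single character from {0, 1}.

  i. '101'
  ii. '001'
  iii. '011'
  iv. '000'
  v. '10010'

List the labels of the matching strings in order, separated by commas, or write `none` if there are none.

i, ii, iii, iv

i → match
ii → match
iii → match
iv → match
v → no match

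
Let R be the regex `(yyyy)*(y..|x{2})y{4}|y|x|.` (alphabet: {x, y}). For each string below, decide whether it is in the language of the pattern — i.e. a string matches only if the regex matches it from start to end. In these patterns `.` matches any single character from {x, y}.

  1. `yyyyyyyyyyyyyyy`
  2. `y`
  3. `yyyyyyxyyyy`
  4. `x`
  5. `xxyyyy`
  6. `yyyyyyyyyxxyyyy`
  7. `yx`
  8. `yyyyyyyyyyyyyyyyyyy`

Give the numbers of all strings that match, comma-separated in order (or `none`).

1 → match
2 → match
3 → match
4 → match
5 → match
6 → match
7 → no match
8 → match

1, 2, 3, 4, 5, 6, 8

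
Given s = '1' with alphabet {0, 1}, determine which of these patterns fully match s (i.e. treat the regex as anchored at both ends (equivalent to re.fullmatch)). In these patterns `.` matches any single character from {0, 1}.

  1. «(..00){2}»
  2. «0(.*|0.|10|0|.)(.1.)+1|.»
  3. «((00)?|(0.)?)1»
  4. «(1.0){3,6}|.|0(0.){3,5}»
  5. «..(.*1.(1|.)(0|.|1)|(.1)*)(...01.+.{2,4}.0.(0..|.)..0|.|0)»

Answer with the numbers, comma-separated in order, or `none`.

1 → no match — must end with '00'
2 → match
3 → match
4 → match
5 → no match

2, 3, 4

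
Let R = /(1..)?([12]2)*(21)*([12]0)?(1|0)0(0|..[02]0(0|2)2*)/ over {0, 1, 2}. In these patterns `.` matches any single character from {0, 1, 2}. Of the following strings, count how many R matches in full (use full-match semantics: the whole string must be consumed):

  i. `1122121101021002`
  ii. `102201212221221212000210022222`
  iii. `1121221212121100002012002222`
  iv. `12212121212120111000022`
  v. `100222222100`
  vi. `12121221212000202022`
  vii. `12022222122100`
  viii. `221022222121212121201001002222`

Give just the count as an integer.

i → match
ii → no match
iii → no match
iv → no match
v → match
vi → match
vii → no match
viii → no match
Total matched: 3

3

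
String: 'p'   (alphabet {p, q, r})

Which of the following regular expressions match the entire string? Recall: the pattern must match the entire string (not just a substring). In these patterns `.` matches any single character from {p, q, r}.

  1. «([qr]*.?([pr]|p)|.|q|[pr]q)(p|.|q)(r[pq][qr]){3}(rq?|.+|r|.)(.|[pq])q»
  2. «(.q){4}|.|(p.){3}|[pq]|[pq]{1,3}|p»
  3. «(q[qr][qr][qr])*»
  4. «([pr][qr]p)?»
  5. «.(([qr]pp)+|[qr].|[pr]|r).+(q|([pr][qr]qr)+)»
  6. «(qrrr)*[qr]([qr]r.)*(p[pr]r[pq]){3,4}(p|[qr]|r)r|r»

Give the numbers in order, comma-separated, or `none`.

2

1 → no match — must end with 'q'
2 → match
3 → no match
4 → no match
5 → no match
6 → no match — must end with 'r'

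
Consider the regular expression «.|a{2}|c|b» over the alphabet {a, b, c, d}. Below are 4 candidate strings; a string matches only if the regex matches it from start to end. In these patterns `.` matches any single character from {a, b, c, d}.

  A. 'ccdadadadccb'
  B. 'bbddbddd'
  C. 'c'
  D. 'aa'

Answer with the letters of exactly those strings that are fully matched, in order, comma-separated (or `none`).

A. 'ccdadadadccb' → no match
B. 'bbddbddd' → no match
C. 'c' → match
D. 'aa' → match

C, D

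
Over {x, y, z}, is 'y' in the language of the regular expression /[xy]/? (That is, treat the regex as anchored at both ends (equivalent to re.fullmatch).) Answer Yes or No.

Yes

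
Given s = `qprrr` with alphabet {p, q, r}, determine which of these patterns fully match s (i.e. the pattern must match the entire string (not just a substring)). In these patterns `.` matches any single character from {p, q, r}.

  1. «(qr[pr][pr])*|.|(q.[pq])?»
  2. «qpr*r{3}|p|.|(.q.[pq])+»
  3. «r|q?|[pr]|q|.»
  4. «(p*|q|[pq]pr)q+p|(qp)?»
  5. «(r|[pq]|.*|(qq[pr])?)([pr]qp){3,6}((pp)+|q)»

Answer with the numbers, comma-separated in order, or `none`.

2

1 → no match
2 → match
3 → no match
4 → no match
5 → no match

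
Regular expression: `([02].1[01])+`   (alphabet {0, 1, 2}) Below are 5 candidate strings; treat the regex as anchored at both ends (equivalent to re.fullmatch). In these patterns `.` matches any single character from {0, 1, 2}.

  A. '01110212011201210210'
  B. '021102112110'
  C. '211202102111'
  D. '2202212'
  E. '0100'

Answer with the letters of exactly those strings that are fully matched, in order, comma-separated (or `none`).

A → no match
B → match
C → no match
D → no match
E → no match

B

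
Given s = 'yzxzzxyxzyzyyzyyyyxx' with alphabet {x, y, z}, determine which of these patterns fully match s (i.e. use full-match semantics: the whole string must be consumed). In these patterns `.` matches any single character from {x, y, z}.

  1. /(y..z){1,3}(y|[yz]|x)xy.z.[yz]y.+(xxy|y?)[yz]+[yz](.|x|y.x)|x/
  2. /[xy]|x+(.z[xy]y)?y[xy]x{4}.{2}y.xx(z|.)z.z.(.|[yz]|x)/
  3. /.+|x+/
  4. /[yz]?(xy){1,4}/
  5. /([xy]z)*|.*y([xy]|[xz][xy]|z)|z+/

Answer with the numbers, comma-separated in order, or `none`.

1 → match
2 → no match
3 → match
4 → no match — must end with 'xy'
5 → match

1, 3, 5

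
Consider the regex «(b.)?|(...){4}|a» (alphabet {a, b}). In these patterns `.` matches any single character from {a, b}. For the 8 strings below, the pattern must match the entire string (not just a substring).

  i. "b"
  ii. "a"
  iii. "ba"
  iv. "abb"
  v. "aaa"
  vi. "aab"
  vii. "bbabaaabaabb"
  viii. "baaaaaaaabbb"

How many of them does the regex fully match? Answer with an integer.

4

i → no match
ii → match
iii → match
iv → no match
v → no match
vi → no match
vii → match
viii → match
Total matched: 4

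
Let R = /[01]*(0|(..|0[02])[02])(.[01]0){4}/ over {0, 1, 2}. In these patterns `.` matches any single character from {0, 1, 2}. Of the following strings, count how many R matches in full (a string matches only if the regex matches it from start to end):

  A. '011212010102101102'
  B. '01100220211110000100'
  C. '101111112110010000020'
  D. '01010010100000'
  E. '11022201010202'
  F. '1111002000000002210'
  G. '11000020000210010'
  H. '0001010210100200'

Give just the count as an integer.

A → no match — must end with '0'
B → no match
C → no match
D → no match
E → no match — must end with '0'
F → no match
G → no match
H → no match
Total matched: 0

0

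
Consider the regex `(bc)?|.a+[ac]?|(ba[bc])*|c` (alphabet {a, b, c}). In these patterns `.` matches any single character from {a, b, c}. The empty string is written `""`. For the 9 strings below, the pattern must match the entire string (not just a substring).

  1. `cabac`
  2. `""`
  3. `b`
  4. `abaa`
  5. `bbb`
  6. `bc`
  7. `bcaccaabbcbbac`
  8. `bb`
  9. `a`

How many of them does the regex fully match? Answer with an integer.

1 → no match
2 → match
3 → no match
4 → no match
5 → no match
6 → match
7 → no match
8 → no match
9 → no match
Total matched: 2

2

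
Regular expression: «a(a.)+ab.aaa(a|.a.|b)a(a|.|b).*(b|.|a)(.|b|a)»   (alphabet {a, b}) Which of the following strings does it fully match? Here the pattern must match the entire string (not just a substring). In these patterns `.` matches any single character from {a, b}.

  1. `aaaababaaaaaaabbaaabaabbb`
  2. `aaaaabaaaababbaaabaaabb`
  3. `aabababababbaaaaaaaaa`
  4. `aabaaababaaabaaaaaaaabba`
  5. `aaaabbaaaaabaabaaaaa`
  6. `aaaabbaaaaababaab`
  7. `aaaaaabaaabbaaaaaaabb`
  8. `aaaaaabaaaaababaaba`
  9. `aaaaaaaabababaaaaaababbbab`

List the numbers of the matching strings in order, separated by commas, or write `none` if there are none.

1, 3, 4, 5, 6, 7, 9

1 → match
2 → no match
3 → match
4 → match
5 → match
6 → match
7 → match
8 → no match
9 → match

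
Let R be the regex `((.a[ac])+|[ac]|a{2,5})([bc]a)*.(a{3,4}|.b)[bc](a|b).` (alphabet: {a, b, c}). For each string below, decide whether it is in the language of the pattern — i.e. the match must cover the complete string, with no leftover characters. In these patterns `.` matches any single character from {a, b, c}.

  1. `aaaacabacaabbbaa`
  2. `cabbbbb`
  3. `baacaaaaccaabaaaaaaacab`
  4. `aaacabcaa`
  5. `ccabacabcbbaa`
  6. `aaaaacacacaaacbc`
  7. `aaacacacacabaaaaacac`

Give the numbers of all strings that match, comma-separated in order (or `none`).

1, 2, 3, 4, 5, 6, 7

1 → match
2 → match
3 → match
4 → match
5 → match
6 → match
7 → match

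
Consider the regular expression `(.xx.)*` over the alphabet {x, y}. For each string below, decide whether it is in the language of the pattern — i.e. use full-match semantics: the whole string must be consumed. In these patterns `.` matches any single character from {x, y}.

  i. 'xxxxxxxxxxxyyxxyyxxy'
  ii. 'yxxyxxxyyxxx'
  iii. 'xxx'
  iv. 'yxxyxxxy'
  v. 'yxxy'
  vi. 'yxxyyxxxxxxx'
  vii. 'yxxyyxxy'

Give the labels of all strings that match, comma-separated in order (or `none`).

i, ii, iv, v, vi, vii

i → match
ii → match
iii → no match
iv → match
v → match
vi → match
vii → match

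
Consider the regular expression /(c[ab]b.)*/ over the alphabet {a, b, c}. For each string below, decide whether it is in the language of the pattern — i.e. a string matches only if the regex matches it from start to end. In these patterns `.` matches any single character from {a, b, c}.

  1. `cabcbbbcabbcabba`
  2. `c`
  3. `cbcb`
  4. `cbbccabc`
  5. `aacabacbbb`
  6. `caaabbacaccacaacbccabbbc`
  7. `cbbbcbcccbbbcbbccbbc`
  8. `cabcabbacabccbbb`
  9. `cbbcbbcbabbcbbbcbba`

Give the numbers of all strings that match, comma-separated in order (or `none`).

4

1 → no match
2 → no match
3 → no match
4 → match
5 → no match
6 → no match
7 → no match
8 → no match
9 → no match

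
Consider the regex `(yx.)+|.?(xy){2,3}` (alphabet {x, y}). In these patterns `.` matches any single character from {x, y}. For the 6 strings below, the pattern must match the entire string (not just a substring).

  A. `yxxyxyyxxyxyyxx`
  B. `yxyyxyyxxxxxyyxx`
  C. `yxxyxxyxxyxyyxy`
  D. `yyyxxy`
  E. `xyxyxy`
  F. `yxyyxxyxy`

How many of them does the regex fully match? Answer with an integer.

A → match
B → no match
C → match
D → no match
E → match
F → match
Total matched: 4

4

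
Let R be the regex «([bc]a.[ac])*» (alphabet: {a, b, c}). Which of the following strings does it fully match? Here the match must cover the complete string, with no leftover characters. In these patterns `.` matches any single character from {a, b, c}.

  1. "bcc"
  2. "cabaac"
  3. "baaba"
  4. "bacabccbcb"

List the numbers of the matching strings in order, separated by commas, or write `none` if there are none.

none

1 → no match
2 → no match
3 → no match
4 → no match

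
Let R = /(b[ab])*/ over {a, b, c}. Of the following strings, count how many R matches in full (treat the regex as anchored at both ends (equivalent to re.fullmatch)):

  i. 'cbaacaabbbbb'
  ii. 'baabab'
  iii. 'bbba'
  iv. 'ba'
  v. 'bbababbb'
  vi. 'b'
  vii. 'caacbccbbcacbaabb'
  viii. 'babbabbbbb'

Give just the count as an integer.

i → no match
ii → no match
iii → match
iv → match
v → no match
vi → no match
vii → no match
viii → no match
Total matched: 2

2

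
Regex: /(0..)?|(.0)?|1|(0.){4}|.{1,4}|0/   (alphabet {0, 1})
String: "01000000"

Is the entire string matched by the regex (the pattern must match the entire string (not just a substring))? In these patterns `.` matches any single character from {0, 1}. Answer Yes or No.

Yes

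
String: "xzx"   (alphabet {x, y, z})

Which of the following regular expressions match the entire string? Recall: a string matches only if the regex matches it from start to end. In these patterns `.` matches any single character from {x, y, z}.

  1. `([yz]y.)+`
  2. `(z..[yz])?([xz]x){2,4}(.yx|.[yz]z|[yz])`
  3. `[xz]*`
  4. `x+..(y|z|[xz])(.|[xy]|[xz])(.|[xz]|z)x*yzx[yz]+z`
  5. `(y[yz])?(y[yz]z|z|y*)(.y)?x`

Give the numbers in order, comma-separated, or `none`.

3

1 → no match
2 → no match
3 → match
4 → no match — must end with "z"
5 → no match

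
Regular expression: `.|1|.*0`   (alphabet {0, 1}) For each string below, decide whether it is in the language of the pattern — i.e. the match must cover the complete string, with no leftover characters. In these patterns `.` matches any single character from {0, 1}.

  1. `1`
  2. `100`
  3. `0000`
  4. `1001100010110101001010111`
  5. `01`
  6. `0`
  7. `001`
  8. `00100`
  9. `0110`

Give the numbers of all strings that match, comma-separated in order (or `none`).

1 → match
2 → match
3 → match
4 → no match
5 → no match
6 → match
7 → no match
8 → match
9 → match

1, 2, 3, 6, 8, 9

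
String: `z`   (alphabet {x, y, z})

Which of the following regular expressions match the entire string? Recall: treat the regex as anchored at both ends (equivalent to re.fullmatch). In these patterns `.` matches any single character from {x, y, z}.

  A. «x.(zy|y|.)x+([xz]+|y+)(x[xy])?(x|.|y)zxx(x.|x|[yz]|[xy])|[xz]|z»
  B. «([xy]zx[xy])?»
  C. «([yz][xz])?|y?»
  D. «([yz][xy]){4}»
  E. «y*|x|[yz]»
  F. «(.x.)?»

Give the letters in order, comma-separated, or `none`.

A, E

A → match
B → no match
C → no match
D → no match
E → match
F → no match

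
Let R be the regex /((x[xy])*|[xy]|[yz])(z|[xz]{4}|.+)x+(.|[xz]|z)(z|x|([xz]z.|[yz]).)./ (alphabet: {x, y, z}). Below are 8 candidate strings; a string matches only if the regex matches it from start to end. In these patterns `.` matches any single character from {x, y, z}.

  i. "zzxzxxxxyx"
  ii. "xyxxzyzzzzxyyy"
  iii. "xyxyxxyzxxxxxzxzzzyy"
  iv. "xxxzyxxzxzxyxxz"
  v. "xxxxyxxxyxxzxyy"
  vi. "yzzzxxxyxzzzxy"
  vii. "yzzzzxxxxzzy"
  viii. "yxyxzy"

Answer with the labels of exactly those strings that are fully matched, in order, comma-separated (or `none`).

i → no match
ii → no match
iii → no match
iv → no match
v → no match
vi → no match
vii → match
viii → no match

vii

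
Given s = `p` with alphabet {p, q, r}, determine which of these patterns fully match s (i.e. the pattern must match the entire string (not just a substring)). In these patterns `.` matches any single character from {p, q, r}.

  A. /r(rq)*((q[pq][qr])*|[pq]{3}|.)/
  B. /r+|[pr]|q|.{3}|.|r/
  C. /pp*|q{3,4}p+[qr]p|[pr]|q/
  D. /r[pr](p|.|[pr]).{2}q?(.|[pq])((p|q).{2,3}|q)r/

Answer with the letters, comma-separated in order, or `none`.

B, C

A → no match — must start with `r`
B → match
C → match
D → no match — must start with `r`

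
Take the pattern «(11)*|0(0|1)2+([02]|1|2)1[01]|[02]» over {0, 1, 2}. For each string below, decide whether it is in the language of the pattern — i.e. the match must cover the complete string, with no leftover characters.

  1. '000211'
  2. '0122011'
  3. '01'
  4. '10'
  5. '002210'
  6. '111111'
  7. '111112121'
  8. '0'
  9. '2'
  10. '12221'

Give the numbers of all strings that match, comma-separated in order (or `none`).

2, 5, 6, 8, 9

1. '000211' → no match
2. '0122011' → match
3. '01' → no match
4. '10' → no match
5. '002210' → match
6. '111111' → match
7. '111112121' → no match
8. '0' → match
9. '2' → match
10. '12221' → no match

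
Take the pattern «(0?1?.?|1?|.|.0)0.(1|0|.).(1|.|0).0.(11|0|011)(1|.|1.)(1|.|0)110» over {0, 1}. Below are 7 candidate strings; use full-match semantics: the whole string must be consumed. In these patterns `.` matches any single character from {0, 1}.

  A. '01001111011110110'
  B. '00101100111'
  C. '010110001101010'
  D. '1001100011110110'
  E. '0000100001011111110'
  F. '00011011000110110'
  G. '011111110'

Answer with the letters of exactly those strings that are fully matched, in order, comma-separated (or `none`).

A → match
B → no match — must end with '110'
C → no match — must end with '110'
D → match
E → match
F → match
G → no match

A, D, E, F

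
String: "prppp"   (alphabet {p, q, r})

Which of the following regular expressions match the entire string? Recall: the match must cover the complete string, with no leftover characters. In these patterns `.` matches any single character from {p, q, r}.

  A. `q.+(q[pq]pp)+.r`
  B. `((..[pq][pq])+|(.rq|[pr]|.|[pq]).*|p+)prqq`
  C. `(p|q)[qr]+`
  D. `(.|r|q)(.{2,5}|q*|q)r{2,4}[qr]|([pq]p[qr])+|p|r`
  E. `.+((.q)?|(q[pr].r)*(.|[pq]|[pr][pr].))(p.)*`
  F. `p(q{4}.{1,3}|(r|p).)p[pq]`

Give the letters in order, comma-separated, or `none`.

E, F

A → no match — must start with "q"
B → no match — must end with "prqq"
C → no match
D → no match
E → match
F → match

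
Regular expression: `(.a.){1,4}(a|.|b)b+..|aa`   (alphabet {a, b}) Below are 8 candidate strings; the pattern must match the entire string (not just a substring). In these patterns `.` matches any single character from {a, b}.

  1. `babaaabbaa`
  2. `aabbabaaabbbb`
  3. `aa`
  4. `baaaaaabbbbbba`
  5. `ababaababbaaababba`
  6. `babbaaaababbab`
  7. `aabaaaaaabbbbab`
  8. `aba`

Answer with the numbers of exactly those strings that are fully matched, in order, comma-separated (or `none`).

1, 2, 3, 4, 6, 7

1 → match
2 → match
3 → match
4 → match
5 → no match
6 → match
7 → match
8 → no match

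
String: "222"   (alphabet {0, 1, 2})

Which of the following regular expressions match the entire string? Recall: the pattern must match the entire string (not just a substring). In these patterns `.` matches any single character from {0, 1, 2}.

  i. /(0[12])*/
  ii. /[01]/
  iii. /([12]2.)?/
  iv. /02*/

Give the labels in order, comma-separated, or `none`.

iii

i → no match
ii → no match
iii → match
iv → no match — must start with "0"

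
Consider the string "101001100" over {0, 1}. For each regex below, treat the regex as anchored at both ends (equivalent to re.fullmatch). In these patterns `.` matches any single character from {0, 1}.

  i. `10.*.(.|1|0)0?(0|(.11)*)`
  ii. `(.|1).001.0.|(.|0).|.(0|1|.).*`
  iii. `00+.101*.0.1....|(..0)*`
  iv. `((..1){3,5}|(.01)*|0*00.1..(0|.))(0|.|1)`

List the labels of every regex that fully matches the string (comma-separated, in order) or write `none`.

i, ii

i → match
ii → match
iii → no match
iv → no match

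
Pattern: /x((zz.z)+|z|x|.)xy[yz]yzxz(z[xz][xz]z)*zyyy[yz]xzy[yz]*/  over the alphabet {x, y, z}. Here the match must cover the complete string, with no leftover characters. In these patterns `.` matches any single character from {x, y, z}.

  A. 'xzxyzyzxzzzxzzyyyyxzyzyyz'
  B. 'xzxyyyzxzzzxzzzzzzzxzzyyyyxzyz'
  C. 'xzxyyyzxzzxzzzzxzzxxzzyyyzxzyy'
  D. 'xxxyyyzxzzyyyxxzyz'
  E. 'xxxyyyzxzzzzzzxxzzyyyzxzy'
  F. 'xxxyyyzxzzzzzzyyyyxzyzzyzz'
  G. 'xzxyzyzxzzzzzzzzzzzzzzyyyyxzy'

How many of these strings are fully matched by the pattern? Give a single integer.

6

A → match
B → match
C → match
D → no match
E → match
F → match
G → match
Total matched: 6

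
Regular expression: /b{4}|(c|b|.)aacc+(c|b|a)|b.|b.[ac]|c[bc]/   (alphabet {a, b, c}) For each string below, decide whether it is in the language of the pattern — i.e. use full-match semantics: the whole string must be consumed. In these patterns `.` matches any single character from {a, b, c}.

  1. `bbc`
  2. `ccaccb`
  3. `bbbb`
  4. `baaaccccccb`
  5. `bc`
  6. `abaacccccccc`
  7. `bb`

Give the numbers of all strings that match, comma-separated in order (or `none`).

1, 3, 5, 7

1. `bbc` → match
2. `ccaccb` → no match
3. `bbbb` → match
4. `baaaccccccb` → no match
5. `bc` → match
6. `abaacccccccc` → no match
7. `bb` → match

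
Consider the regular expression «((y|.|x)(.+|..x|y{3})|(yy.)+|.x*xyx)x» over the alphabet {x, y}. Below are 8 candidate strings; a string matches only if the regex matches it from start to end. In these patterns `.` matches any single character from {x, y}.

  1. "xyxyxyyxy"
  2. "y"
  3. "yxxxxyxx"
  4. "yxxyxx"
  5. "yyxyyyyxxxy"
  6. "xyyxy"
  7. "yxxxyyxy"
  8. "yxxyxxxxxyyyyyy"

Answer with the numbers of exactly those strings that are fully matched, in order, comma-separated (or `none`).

3, 4

1 → no match — must end with "x"
2 → no match — must end with "x"
3 → match
4 → match
5 → no match — must end with "x"
6 → no match — must end with "x"
7 → no match — must end with "x"
8 → no match — must end with "x"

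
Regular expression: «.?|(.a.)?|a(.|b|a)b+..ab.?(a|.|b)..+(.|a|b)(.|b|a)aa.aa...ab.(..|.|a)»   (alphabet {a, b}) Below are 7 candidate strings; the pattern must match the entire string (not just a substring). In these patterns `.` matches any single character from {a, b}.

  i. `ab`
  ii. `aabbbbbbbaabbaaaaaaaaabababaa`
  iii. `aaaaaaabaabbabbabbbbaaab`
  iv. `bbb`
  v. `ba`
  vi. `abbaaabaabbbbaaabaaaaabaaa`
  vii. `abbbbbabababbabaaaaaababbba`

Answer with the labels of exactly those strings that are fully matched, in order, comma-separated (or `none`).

i → no match
ii → match
iii → no match
iv → no match
v → no match
vi → no match
vii → no match

ii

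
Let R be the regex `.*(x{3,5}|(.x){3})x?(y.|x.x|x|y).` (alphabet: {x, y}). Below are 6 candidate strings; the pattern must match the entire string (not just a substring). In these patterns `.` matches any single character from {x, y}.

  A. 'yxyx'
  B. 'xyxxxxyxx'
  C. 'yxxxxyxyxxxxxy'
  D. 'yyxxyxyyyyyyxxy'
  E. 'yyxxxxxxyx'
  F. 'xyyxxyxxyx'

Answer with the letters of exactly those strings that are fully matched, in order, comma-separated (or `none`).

B, C, E

A → no match
B → match
C → match
D → no match
E → match
F → no match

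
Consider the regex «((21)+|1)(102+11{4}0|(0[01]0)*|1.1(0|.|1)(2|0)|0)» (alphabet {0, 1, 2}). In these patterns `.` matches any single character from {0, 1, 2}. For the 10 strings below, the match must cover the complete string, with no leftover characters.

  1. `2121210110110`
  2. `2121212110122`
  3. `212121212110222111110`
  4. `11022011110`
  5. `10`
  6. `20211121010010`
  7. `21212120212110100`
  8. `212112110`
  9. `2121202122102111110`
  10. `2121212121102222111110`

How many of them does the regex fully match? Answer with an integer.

5

1 → no match
2 → match
3 → match
4 → no match
5 → match
6 → no match
7 → no match
8 → match
9 → no match
10 → match
Total matched: 5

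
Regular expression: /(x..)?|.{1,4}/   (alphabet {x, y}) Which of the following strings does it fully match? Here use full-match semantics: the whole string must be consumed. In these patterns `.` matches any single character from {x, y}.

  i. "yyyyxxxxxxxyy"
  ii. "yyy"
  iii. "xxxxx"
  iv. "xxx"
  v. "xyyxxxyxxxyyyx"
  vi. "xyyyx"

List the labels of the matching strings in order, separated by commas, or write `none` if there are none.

i → no match
ii → match
iii → no match
iv → match
v → no match
vi → no match

ii, iv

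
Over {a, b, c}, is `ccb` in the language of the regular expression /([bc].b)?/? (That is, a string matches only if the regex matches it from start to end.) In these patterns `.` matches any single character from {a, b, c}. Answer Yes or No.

Yes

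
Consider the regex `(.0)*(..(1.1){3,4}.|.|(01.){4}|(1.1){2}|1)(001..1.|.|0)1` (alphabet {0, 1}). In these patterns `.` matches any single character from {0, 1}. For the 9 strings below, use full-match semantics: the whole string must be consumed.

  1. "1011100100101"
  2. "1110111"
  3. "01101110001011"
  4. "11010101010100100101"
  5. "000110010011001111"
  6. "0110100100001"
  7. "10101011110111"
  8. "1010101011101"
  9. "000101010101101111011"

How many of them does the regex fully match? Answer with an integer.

1

1 → no match
2 → no match
3 → no match
4 → no match
5 → no match
6 → no match
7 → match
8 → no match
9 → no match
Total matched: 1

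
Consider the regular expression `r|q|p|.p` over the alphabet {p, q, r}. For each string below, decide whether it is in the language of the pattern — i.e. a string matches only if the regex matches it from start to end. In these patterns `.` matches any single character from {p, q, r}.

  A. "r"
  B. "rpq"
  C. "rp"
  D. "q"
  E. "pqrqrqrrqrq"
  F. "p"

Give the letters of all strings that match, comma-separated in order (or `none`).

A → match
B → no match
C → match
D → match
E → no match
F → match

A, C, D, F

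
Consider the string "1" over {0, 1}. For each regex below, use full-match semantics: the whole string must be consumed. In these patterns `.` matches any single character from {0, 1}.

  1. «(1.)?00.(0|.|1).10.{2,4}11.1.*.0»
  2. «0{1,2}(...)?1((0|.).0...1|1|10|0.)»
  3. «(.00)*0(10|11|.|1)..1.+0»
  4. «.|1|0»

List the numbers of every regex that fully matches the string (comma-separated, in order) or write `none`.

1 → no match — must end with "0"
2 → no match — must start with "0"
3 → no match — must end with "0"
4 → match

4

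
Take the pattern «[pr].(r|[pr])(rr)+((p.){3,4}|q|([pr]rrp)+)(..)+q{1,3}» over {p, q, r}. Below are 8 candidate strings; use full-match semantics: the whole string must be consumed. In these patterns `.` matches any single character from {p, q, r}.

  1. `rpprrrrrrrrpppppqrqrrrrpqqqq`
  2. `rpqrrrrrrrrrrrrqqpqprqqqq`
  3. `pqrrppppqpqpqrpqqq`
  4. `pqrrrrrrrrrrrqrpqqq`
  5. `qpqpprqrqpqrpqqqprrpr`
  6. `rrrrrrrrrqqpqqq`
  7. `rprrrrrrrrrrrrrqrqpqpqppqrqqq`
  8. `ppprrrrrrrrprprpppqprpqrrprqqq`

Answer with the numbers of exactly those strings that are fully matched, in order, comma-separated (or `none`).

1, 4, 6, 7, 8

1 → match
2 → no match
3 → no match
4 → match
5 → no match — must end with `q`
6 → match
7 → match
8 → match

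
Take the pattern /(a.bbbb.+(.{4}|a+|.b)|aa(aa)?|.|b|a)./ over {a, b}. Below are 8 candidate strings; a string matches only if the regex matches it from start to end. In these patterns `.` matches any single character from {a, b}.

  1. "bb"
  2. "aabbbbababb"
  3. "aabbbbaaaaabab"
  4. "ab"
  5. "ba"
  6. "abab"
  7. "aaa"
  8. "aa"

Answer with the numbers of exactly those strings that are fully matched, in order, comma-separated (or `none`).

1 → match
2 → match
3 → match
4 → match
5 → match
6 → no match
7 → match
8 → match

1, 2, 3, 4, 5, 7, 8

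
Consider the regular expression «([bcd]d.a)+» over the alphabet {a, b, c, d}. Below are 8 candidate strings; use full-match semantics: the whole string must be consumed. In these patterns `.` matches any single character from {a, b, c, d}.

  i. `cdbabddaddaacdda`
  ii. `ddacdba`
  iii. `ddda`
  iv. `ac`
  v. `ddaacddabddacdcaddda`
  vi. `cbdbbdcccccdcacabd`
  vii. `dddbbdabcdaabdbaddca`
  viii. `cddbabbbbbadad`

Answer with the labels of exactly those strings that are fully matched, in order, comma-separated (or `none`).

i → match
ii → no match
iii → match
iv → no match — must end with `a`
v → match
vi → no match — must end with `a`
vii → no match
viii → no match — must end with `a`

i, iii, v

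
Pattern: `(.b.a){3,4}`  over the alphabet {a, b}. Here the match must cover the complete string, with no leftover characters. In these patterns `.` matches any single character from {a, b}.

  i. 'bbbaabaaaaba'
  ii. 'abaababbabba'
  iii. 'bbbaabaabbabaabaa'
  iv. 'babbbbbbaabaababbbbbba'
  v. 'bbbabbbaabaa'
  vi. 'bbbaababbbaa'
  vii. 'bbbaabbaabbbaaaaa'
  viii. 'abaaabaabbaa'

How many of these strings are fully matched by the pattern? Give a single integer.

2

i → no match
ii → no match
iii → no match
iv → no match
v → match
vi → no match
vii → no match
viii → match
Total matched: 2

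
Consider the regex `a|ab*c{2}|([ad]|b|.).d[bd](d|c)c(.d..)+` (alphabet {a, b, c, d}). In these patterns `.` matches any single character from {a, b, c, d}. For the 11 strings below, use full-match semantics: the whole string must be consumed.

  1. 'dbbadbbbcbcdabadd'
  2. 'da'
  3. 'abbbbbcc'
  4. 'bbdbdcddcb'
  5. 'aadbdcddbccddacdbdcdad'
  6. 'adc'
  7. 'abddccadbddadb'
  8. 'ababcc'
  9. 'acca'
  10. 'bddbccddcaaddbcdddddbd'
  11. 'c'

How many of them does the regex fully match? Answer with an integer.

4

1 → no match
2 → no match
3 → match
4 → match
5 → match
6 → no match
7 → no match
8 → no match
9 → no match
10 → match
11 → no match
Total matched: 4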